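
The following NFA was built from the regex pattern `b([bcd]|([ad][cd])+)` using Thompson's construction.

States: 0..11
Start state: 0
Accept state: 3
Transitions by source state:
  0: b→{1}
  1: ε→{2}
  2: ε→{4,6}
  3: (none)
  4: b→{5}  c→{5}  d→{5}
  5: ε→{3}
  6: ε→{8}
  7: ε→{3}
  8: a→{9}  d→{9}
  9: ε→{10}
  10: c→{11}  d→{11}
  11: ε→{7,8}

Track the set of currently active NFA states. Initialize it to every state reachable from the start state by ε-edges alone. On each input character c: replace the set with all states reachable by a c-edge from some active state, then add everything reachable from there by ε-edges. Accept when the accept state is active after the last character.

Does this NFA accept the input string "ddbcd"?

Answer: REJECT

Steps:
S₀ = ε-closure({0}) = {0}
'd' @ 1: {}  — state set empty
rest 'dbcd' ignored (set empty)
after full input: {}  (accept=3 not in)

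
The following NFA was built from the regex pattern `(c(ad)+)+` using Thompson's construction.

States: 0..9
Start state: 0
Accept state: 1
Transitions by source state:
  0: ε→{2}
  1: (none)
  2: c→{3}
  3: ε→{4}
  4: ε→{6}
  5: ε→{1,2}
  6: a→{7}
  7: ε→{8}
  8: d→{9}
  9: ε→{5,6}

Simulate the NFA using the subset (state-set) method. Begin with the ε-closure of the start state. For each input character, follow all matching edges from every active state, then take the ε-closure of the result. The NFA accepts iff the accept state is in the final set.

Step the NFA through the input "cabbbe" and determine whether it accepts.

start: ε-closure({0}) = {0,2}
'c' @ 1: {3,4,6}
'a' @ 2: {7,8}
'b' @ 3: {}  — no active states
rest 'bbe' ignored (set empty)
after full input: {}  (accept=1 not in)

Answer: REJECT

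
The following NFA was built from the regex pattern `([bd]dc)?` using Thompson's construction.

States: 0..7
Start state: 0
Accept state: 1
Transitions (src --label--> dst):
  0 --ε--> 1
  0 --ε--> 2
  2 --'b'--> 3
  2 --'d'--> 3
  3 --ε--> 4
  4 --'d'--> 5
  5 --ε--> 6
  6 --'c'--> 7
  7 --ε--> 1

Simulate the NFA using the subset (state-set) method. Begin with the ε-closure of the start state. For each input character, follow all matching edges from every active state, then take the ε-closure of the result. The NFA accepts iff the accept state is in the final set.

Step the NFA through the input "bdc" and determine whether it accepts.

start: ε-closure({0}) = {0,1,2}
'b' @ 1: {3,4}
'd' @ 2: {5,6}
'c' @ 3: {1,7}  ✓accept
after full input: {1,7}  (accept=1 in)

Answer: ACCEPT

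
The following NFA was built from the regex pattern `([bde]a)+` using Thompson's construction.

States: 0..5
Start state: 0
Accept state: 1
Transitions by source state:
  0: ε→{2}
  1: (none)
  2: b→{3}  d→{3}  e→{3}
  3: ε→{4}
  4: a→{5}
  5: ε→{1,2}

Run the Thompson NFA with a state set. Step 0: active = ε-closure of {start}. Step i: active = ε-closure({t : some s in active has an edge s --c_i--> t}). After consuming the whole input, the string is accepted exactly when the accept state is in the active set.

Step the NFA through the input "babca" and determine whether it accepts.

S₀ = ε-closure({0}) = {0,2}
'b' @ 1: {3,4}
'a' @ 2: {1,2,5}  (accept∈set)
'b' @ 3: {3,4}
'c' @ 4: {}  — dead — no transitions
rest 'a' ignored (set empty)
after full input: {}  (accept=1 not in)

Answer: REJECT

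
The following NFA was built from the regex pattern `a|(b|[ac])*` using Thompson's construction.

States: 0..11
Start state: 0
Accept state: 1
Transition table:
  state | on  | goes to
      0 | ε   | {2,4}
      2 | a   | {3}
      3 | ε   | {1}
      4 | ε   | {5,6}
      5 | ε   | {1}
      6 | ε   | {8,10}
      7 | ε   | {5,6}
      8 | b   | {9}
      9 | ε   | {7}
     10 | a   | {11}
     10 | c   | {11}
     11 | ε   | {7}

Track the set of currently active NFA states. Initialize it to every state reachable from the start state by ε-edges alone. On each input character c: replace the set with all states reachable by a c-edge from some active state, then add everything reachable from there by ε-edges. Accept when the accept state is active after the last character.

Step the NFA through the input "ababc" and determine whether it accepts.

initial (ε-close {0}): {0,1,2,4,5,6,8,10}
'a' @ 1: {1,3,5,6,7,8,10,11}  (accept∈set)
'b' @ 2: {1,5,6,7,8,9,10}  (accept∈set)
'a' @ 3: {1,5,6,7,8,10,11}  (accept∈set)
'b' @ 4: {1,5,6,7,8,9,10}  (accept∈set)
'c' @ 5: {1,5,6,7,8,10,11}  (accept∈set)
final: {1,5,6,7,8,10,11}; accept 1 in set

Answer: ACCEPT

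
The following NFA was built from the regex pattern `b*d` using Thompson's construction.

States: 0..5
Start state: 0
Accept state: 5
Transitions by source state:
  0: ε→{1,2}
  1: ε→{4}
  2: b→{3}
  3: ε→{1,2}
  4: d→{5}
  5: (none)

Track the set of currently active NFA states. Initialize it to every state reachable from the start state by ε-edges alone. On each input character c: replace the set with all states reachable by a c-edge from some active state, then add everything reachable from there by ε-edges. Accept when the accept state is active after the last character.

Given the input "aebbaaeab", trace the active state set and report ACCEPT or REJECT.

S₀ = ε-closure({0}) = {0,1,2,4}
'a' @ 1: {}  — state set empty
rest 'ebbaaeab' ignored (set empty)
final: {}; accept 5 not in set

Answer: REJECT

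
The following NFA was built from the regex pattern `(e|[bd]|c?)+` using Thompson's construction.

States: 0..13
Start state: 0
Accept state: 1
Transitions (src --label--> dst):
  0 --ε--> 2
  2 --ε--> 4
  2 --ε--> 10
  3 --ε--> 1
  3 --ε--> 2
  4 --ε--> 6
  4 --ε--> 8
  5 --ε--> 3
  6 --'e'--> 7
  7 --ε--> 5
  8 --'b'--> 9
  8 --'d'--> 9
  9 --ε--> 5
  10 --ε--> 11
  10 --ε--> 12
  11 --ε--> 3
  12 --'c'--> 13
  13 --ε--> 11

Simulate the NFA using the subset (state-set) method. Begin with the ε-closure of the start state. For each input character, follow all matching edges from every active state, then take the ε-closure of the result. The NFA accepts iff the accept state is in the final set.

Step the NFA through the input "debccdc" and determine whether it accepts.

S₀ = ε-closure({0}) = {0,1,2,3,4,6,8,10,11,12}
'd' @ 1: {1,2,3,4,5,6,8,9,10,11,12}  (accept∈set)
'e' @ 2: {1,2,3,4,5,6,7,8,10,11,12}  (accept∈set)
'b' @ 3: {1,2,3,4,5,6,8,9,10,11,12}  (accept∈set)
'c' @ 4: {1,2,3,4,6,8,10,11,12,13}  (accept∈set)
'c' @ 5: {1,2,3,4,6,8,10,11,12,13}  (accept∈set)
'd' @ 6: {1,2,3,4,5,6,8,9,10,11,12}  (accept∈set)
'c' @ 7: {1,2,3,4,6,8,10,11,12,13}  (accept∈set)
final: {1,2,3,4,6,8,10,11,12,13}; accept 1 in set

Answer: ACCEPT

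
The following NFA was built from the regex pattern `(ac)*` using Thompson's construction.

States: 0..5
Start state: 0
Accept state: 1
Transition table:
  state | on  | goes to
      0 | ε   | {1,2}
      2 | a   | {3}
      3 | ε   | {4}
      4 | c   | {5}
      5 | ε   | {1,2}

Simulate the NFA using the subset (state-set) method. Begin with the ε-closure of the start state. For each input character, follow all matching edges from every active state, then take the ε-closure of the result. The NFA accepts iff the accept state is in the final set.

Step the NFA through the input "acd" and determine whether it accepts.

S₀ = ε-closure({0}) = {0,1,2}
'a' @ 1: {3,4}
'c' @ 2: {1,2,5}  ✓accept
'd' @ 3: {}  — dead — no transitions
end set {} — state 1 not in

Answer: REJECT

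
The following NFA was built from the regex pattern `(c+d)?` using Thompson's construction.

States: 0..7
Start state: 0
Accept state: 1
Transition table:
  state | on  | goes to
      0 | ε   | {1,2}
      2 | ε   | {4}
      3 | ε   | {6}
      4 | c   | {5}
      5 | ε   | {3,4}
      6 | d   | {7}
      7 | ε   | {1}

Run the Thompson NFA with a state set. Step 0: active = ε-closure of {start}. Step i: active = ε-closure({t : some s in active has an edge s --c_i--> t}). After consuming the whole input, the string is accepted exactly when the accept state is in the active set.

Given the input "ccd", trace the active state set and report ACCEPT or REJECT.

initial (ε-close {0}): {0,1,2,4}
'c' @ 1: {3,4,5,6}
'c' @ 2: {3,4,5,6}
'd' @ 3: {1,7}  ✓accept
end set {1,7} — state 1 in

Answer: ACCEPT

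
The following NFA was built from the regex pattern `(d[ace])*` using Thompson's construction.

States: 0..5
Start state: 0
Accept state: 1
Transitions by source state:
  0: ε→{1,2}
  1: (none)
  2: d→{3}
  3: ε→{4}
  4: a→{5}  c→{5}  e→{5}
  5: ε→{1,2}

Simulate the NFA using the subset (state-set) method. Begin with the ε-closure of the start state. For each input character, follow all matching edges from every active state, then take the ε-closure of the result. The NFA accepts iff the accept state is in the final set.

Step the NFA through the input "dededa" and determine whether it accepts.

start: ε-closure({0}) = {0,1,2}
'd' @ 1: {3,4}
'e' @ 2: {1,2,5}  [accepting]
'd' @ 3: {3,4}
'e' @ 4: {1,2,5}  [accepting]
'd' @ 5: {3,4}
'a' @ 6: {1,2,5}  [accepting]
after full input: {1,2,5}  (accept=1 in)

Answer: ACCEPT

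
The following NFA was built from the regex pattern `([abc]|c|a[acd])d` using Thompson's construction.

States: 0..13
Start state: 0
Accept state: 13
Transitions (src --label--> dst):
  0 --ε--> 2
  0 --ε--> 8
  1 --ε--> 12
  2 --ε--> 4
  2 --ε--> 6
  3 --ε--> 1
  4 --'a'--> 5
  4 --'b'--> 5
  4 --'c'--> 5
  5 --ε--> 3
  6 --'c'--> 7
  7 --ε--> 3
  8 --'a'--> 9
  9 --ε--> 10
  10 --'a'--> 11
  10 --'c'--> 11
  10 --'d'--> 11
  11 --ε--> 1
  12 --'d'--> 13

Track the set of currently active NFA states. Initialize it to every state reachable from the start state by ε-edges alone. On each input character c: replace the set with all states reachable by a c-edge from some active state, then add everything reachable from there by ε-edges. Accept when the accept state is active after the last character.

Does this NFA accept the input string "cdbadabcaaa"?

Answer: REJECT

Derivation:
start: ε-closure({0}) = {0,2,4,6,8}
'c' @ 1: {1,3,5,7,12}
'd' @ 2: {13}  ✓accept
'b' @ 3: {}  — no active states
rest 'adabcaaa' ignored (set empty)
after full input: {}  (accept=13 not in)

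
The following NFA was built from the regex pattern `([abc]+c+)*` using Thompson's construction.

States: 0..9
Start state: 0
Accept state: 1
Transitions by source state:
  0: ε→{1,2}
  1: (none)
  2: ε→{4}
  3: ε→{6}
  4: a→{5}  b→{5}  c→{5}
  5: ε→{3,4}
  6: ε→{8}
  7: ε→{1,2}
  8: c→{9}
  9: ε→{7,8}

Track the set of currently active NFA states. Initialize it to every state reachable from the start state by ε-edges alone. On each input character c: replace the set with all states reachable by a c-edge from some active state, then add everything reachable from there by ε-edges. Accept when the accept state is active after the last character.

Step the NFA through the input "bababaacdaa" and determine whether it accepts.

Answer: REJECT

Trace:
start: ε-closure({0}) = {0,1,2,4}
'b' @ 1: {3,4,5,6,8}
'a' @ 2: {3,4,5,6,8}
'b' @ 3: {3,4,5,6,8}
'a' @ 4: {3,4,5,6,8}
'b' @ 5: {3,4,5,6,8}
'a' @ 6: {3,4,5,6,8}
'a' @ 7: {3,4,5,6,8}
'c' @ 8: {1,2,3,4,5,6,7,8,9}  ✓accept
'd' @ 9: {}  — no active states
rest 'aa' ignored (set empty)
final: {}; accept 1 not in set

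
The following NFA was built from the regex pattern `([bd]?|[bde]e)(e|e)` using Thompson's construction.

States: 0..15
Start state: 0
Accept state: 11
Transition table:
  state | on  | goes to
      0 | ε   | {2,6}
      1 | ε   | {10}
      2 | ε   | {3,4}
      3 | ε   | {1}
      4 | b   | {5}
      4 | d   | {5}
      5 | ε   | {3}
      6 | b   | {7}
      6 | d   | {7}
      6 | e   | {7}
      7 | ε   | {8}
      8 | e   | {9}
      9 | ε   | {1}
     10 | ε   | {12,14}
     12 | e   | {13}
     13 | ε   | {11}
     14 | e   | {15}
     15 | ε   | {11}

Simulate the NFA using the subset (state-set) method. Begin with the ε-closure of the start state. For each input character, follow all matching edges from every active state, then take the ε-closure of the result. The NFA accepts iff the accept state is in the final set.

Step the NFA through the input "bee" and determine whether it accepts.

Answer: ACCEPT

Steps:
initial (ε-close {0}): {0,1,2,3,4,6,10,12,14}
'b' @ 1: {1,3,5,7,8,10,12,14}
'e' @ 2: {1,9,10,11,12,13,14,15}  [accepting]
'e' @ 3: {11,13,15}  [accepting]
after full input: {11,13,15}  (accept=11 in)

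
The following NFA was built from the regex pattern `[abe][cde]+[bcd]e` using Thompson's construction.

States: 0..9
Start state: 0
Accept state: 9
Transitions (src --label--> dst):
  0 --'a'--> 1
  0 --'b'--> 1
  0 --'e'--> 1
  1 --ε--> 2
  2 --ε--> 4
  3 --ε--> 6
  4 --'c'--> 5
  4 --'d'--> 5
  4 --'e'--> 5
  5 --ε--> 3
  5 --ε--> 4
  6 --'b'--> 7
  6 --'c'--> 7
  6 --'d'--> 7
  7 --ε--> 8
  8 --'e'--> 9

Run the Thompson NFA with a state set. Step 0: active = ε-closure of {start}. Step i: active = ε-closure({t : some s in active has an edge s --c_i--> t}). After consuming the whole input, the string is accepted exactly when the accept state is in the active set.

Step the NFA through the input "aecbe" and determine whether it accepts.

initial (ε-close {0}): {0}
'a' @ 1: {1,2,4}
'e' @ 2: {3,4,5,6}
'c' @ 3: {3,4,5,6,7,8}
'b' @ 4: {7,8}
'e' @ 5: {9}  ✓accept
final: {9}; accept 9 in set

Answer: ACCEPT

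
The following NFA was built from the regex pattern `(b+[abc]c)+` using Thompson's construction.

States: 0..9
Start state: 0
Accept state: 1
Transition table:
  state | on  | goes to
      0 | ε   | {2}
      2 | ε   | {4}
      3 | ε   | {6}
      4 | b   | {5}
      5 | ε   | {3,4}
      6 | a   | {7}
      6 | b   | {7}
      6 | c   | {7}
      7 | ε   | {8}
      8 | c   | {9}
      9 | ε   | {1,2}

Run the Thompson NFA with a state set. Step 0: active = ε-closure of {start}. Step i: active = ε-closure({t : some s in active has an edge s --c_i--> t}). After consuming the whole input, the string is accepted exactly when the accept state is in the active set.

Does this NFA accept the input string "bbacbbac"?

Answer: ACCEPT

Derivation:
initial (ε-close {0}): {0,2,4}
'b' @ 1: {3,4,5,6}
'b' @ 2: {3,4,5,6,7,8}
'a' @ 3: {7,8}
'c' @ 4: {1,2,4,9}  ✓accept
'b' @ 5: {3,4,5,6}
'b' @ 6: {3,4,5,6,7,8}
'a' @ 7: {7,8}
'c' @ 8: {1,2,4,9}  ✓accept
end set {1,2,4,9} — state 1 in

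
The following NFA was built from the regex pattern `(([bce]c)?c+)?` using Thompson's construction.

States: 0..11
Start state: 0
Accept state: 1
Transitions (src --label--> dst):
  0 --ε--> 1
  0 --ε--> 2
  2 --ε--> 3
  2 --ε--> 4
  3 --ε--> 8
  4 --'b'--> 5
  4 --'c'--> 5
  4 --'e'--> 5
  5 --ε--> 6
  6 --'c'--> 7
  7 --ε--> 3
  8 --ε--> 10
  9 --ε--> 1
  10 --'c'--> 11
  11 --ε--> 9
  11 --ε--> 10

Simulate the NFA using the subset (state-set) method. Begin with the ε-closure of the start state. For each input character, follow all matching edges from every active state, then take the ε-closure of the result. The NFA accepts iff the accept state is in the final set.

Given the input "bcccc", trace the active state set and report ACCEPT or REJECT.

start: ε-closure({0}) = {0,1,2,3,4,8,10}
'b' @ 1: {5,6}
'c' @ 2: {3,7,8,10}
'c' @ 3: {1,9,10,11}  (accept∈set)
'c' @ 4: {1,9,10,11}  (accept∈set)
'c' @ 5: {1,9,10,11}  (accept∈set)
after full input: {1,9,10,11}  (accept=1 in)

Answer: ACCEPT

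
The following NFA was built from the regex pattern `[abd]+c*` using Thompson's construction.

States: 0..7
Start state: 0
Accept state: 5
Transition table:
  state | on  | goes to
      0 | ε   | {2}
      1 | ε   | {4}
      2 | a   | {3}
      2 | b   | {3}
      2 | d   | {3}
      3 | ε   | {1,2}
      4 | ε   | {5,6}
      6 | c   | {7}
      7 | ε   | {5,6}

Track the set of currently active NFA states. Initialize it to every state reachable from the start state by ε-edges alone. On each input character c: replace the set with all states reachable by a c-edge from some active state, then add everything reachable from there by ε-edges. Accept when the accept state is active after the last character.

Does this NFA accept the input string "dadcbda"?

start: ε-closure({0}) = {0,2}
'd' @ 1: {1,2,3,4,5,6}  (accept∈set)
'a' @ 2: {1,2,3,4,5,6}  (accept∈set)
'd' @ 3: {1,2,3,4,5,6}  (accept∈set)
'c' @ 4: {5,6,7}  (accept∈set)
'b' @ 5: {}  — state set empty
rest 'da' ignored (set empty)
final: {}; accept 5 not in set

Answer: REJECT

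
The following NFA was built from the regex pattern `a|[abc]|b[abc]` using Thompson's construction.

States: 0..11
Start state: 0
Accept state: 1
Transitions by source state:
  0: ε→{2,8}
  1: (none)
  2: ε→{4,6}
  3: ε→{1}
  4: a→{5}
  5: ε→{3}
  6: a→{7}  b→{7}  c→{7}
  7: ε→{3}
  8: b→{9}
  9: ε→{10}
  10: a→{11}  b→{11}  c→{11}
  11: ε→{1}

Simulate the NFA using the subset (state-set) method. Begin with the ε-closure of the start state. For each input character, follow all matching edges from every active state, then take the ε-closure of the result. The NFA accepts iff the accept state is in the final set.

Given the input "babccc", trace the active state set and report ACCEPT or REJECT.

S₀ = ε-closure({0}) = {0,2,4,6,8}
'b' @ 1: {1,3,7,9,10}  ✓accept
'a' @ 2: {1,11}  ✓accept
'b' @ 3: {}  — dead — no transitions
rest 'ccc' ignored (set empty)
end set {} — state 1 not in

Answer: REJECT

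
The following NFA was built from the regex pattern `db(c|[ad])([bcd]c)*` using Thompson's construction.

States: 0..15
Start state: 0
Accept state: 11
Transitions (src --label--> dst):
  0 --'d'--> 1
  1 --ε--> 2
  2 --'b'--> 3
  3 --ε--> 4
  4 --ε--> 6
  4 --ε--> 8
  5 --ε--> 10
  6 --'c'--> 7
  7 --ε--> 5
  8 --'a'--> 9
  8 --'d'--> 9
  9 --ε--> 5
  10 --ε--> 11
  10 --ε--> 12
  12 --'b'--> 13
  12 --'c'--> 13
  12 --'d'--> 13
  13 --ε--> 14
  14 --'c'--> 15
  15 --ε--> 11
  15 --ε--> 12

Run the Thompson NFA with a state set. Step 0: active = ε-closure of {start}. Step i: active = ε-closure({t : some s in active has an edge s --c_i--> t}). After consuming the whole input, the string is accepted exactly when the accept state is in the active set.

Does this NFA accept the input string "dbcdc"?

Answer: ACCEPT

Derivation:
S₀ = ε-closure({0}) = {0}
'd' @ 1: {1,2}
'b' @ 2: {3,4,6,8}
'c' @ 3: {5,7,10,11,12}  ✓accept
'd' @ 4: {13,14}
'c' @ 5: {11,12,15}  ✓accept
end set {11,12,15} — state 11 in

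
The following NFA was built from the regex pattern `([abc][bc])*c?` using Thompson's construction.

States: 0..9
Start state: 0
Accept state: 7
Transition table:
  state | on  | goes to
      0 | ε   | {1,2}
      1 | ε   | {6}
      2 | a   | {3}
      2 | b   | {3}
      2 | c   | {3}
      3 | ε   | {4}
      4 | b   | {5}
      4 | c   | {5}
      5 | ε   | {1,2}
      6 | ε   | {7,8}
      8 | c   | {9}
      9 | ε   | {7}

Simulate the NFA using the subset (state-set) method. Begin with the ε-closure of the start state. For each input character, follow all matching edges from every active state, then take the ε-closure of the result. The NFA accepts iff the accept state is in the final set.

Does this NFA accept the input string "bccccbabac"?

Answer: ACCEPT

Steps:
initial (ε-close {0}): {0,1,2,6,7,8}
'b' @ 1: {3,4}
'c' @ 2: {1,2,5,6,7,8}  [accepting]
'c' @ 3: {3,4,7,9}  [accepting]
'c' @ 4: {1,2,5,6,7,8}  [accepting]
'c' @ 5: {3,4,7,9}  [accepting]
'b' @ 6: {1,2,5,6,7,8}  [accepting]
'a' @ 7: {3,4}
'b' @ 8: {1,2,5,6,7,8}  [accepting]
'a' @ 9: {3,4}
'c' @ 10: {1,2,5,6,7,8}  [accepting]
end set {1,2,5,6,7,8} — state 7 in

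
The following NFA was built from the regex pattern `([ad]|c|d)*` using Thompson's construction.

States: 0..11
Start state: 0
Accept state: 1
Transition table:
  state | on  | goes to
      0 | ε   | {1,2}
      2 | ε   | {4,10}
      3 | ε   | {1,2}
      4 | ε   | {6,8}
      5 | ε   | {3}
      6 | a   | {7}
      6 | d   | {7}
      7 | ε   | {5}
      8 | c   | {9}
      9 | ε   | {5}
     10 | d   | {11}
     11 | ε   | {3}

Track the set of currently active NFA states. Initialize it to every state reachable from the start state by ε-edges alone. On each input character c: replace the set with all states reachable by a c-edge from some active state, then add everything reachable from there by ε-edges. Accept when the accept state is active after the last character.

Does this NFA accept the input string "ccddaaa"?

start: ε-closure({0}) = {0,1,2,4,6,8,10}
'c' @ 1: {1,2,3,4,5,6,8,9,10}  (accept∈set)
'c' @ 2: {1,2,3,4,5,6,8,9,10}  (accept∈set)
'd' @ 3: {1,2,3,4,5,6,7,8,10,11}  (accept∈set)
'd' @ 4: {1,2,3,4,5,6,7,8,10,11}  (accept∈set)
'a' @ 5: {1,2,3,4,5,6,7,8,10}  (accept∈set)
'a' @ 6: {1,2,3,4,5,6,7,8,10}  (accept∈set)
'a' @ 7: {1,2,3,4,5,6,7,8,10}  (accept∈set)
after full input: {1,2,3,4,5,6,7,8,10}  (accept=1 in)

Answer: ACCEPT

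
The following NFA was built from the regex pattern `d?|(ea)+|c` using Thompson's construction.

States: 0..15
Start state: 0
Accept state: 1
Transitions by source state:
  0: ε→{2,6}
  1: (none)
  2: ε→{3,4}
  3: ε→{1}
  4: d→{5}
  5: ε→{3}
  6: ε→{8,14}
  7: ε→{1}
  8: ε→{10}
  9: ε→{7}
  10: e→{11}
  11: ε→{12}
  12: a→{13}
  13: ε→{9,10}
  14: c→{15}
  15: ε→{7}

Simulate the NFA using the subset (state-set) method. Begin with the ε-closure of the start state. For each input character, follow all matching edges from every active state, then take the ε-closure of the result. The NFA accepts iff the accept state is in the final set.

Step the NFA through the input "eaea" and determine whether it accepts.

Answer: ACCEPT

Derivation:
initial (ε-close {0}): {0,1,2,3,4,6,8,10,14}
'e' @ 1: {11,12}
'a' @ 2: {1,7,9,10,13}  (accept∈set)
'e' @ 3: {11,12}
'a' @ 4: {1,7,9,10,13}  (accept∈set)
after full input: {1,7,9,10,13}  (accept=1 in)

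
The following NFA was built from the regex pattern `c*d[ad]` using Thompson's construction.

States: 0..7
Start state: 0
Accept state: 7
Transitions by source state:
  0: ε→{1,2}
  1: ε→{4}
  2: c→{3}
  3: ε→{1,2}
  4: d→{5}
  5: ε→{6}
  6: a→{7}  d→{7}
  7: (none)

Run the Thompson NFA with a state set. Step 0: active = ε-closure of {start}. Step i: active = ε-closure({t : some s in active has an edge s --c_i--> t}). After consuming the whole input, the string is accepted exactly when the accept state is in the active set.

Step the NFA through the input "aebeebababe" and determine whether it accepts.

start: ε-closure({0}) = {0,1,2,4}
'a' @ 1: {}  — no active states
rest 'ebeebababe' ignored (set empty)
after full input: {}  (accept=7 not in)

Answer: REJECT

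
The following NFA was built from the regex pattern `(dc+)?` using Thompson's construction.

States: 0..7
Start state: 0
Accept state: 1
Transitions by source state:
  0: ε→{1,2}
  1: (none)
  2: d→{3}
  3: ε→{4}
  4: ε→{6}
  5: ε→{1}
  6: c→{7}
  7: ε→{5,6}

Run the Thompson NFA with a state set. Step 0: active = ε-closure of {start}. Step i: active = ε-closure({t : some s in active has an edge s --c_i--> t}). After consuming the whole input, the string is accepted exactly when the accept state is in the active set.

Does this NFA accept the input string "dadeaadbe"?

Answer: REJECT

Steps:
start: ε-closure({0}) = {0,1,2}
'd' @ 1: {3,4,6}
'a' @ 2: {}  — dead — no transitions
rest 'deaadbe' ignored (set empty)
after full input: {}  (accept=1 not in)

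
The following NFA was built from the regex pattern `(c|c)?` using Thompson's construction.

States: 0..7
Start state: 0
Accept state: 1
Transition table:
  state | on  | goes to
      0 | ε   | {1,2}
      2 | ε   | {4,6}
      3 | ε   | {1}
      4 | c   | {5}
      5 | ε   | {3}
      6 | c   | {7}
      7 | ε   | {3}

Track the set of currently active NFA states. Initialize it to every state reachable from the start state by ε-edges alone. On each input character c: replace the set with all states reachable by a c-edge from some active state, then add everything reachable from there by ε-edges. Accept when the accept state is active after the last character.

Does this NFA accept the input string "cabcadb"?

S₀ = ε-closure({0}) = {0,1,2,4,6}
'c' @ 1: {1,3,5,7}  (accept∈set)
'a' @ 2: {}  — dead — no transitions
rest 'bcadb' ignored (set empty)
after full input: {}  (accept=1 not in)

Answer: REJECT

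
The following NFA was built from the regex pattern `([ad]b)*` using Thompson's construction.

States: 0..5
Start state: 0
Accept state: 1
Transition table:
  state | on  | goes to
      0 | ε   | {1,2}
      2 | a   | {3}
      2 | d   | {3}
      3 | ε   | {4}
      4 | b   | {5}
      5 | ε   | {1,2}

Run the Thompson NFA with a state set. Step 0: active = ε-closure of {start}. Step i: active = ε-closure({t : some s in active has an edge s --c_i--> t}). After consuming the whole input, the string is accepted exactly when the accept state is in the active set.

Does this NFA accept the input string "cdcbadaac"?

S₀ = ε-closure({0}) = {0,1,2}
'c' @ 1: {}  — no active states
rest 'dcbadaac' ignored (set empty)
end set {} — state 1 not in

Answer: REJECT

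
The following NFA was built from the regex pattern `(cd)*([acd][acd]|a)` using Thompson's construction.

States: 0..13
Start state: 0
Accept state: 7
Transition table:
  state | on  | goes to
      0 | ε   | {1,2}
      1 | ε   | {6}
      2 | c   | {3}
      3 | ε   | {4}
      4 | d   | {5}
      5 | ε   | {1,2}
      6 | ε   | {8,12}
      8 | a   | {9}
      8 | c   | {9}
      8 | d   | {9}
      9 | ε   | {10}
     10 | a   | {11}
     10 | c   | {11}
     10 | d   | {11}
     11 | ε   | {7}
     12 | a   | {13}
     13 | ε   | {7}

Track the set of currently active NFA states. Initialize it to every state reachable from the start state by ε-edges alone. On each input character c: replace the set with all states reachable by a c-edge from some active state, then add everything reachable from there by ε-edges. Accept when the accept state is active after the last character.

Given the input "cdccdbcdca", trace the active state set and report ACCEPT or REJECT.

start: ε-closure({0}) = {0,1,2,6,8,12}
'c' @ 1: {3,4,9,10}
'd' @ 2: {1,2,5,6,7,8,11,12}  (accept∈set)
'c' @ 3: {3,4,9,10}
'c' @ 4: {7,11}  (accept∈set)
'd' @ 5: {}  — no active states
rest 'bcdca' ignored (set empty)
end set {} — state 7 not in

Answer: REJECT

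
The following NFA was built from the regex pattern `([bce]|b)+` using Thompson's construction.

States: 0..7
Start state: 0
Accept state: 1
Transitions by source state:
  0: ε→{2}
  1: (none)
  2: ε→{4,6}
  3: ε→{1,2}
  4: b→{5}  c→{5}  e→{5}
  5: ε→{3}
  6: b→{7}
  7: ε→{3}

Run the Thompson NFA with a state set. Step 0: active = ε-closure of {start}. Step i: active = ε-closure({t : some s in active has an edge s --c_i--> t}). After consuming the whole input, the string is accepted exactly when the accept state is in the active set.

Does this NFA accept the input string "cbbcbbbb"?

initial (ε-close {0}): {0,2,4,6}
'c' @ 1: {1,2,3,4,5,6}  (accept∈set)
'b' @ 2: {1,2,3,4,5,6,7}  (accept∈set)
'b' @ 3: {1,2,3,4,5,6,7}  (accept∈set)
'c' @ 4: {1,2,3,4,5,6}  (accept∈set)
'b' @ 5: {1,2,3,4,5,6,7}  (accept∈set)
'b' @ 6: {1,2,3,4,5,6,7}  (accept∈set)
'b' @ 7: {1,2,3,4,5,6,7}  (accept∈set)
'b' @ 8: {1,2,3,4,5,6,7}  (accept∈set)
after full input: {1,2,3,4,5,6,7}  (accept=1 in)

Answer: ACCEPT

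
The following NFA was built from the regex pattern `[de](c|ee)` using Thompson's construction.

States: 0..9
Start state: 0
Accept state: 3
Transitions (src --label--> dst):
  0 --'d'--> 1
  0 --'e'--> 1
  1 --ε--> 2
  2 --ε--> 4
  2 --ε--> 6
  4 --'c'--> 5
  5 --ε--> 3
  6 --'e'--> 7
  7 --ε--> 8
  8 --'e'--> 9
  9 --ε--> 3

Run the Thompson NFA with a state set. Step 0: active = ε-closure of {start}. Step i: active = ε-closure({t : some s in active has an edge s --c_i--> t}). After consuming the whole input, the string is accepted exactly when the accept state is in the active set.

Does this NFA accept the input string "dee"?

Answer: ACCEPT

Derivation:
S₀ = ε-closure({0}) = {0}
'd' @ 1: {1,2,4,6}
'e' @ 2: {7,8}
'e' @ 3: {3,9}  [accepting]
end set {3,9} — state 3 in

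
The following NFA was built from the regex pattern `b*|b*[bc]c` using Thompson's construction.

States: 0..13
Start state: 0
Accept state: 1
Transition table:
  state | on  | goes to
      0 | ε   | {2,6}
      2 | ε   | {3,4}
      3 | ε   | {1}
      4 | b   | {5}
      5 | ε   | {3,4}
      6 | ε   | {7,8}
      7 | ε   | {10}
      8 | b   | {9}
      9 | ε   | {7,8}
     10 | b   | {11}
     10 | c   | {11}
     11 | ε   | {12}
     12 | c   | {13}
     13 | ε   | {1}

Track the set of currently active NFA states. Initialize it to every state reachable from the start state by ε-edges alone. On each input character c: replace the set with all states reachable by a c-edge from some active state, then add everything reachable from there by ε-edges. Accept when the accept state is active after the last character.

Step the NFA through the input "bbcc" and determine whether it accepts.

start: ε-closure({0}) = {0,1,2,3,4,6,7,8,10}
'b' @ 1: {1,3,4,5,7,8,9,10,11,12}  (accept∈set)
'b' @ 2: {1,3,4,5,7,8,9,10,11,12}  (accept∈set)
'c' @ 3: {1,11,12,13}  (accept∈set)
'c' @ 4: {1,13}  (accept∈set)
final: {1,13}; accept 1 in set

Answer: ACCEPT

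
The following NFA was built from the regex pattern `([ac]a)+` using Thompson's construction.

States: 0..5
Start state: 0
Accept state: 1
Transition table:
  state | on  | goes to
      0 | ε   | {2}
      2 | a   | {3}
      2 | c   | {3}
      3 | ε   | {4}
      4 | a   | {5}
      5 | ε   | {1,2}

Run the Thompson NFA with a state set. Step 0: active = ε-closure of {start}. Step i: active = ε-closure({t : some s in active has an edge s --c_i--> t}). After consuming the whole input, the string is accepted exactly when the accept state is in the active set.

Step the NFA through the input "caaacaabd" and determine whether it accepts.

Answer: REJECT

Derivation:
S₀ = ε-closure({0}) = {0,2}
'c' @ 1: {3,4}
'a' @ 2: {1,2,5}  (accept∈set)
'a' @ 3: {3,4}
'a' @ 4: {1,2,5}  (accept∈set)
'c' @ 5: {3,4}
'a' @ 6: {1,2,5}  (accept∈set)
'a' @ 7: {3,4}
'b' @ 8: {}  — no active states
rest 'd' ignored (set empty)
end set {} — state 1 not in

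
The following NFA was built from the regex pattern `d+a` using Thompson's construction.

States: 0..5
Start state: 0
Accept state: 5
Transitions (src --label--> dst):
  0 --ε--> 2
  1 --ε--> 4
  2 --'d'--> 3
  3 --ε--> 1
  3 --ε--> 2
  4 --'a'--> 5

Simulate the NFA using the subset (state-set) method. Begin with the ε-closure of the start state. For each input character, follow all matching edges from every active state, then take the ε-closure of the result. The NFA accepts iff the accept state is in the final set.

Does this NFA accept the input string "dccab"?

Answer: REJECT

Trace:
start: ε-closure({0}) = {0,2}
'd' @ 1: {1,2,3,4}
'c' @ 2: {}  — no active states
rest 'cab' ignored (set empty)
final: {}; accept 5 not in set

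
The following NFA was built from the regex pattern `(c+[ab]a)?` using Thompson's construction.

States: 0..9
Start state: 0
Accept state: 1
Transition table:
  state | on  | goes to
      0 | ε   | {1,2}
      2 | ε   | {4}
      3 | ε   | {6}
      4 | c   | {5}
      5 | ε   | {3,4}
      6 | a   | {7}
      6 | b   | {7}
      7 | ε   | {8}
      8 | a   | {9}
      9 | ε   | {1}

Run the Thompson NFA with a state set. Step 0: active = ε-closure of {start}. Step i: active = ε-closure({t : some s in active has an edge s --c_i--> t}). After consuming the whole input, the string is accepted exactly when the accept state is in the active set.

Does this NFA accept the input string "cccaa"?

S₀ = ε-closure({0}) = {0,1,2,4}
'c' @ 1: {3,4,5,6}
'c' @ 2: {3,4,5,6}
'c' @ 3: {3,4,5,6}
'a' @ 4: {7,8}
'a' @ 5: {1,9}  [accepting]
after full input: {1,9}  (accept=1 in)

Answer: ACCEPT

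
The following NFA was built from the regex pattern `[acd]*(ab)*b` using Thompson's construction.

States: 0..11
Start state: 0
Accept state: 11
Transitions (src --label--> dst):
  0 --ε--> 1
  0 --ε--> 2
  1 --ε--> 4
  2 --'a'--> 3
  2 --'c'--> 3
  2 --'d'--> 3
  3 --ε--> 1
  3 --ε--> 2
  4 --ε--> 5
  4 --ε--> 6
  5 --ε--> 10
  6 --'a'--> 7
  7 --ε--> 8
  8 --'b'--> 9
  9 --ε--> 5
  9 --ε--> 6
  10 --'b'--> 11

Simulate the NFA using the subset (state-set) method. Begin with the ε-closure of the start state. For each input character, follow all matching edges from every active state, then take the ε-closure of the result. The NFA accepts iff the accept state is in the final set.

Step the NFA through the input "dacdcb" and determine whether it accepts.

Answer: ACCEPT

Trace:
S₀ = ε-closure({0}) = {0,1,2,4,5,6,10}
'd' @ 1: {1,2,3,4,5,6,10}
'a' @ 2: {1,2,3,4,5,6,7,8,10}
'c' @ 3: {1,2,3,4,5,6,10}
'd' @ 4: {1,2,3,4,5,6,10}
'c' @ 5: {1,2,3,4,5,6,10}
'b' @ 6: {11}  ✓accept
after full input: {11}  (accept=11 in)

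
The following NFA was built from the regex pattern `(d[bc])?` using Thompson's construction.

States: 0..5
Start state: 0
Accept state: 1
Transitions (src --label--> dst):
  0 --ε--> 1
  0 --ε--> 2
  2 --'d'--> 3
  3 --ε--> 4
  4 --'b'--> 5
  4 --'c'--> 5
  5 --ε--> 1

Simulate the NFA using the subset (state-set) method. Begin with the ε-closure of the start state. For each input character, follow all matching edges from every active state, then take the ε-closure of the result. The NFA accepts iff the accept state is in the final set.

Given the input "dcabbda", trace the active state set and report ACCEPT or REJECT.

Answer: REJECT

Steps:
S₀ = ε-closure({0}) = {0,1,2}
'd' @ 1: {3,4}
'c' @ 2: {1,5}  (accept∈set)
'a' @ 3: {}  — dead — no transitions
rest 'bbda' ignored (set empty)
end set {} — state 1 not in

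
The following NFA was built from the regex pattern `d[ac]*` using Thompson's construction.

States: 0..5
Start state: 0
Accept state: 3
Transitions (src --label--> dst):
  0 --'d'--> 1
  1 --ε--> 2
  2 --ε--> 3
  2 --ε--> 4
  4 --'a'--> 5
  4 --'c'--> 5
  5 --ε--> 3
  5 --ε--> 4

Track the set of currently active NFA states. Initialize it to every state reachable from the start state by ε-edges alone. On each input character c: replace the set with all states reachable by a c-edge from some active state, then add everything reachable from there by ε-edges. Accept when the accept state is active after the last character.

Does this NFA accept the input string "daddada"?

Answer: REJECT

Derivation:
start: ε-closure({0}) = {0}
'd' @ 1: {1,2,3,4}  ✓accept
'a' @ 2: {3,4,5}  ✓accept
'd' @ 3: {}  — state set empty
rest 'dada' ignored (set empty)
final: {}; accept 3 not in set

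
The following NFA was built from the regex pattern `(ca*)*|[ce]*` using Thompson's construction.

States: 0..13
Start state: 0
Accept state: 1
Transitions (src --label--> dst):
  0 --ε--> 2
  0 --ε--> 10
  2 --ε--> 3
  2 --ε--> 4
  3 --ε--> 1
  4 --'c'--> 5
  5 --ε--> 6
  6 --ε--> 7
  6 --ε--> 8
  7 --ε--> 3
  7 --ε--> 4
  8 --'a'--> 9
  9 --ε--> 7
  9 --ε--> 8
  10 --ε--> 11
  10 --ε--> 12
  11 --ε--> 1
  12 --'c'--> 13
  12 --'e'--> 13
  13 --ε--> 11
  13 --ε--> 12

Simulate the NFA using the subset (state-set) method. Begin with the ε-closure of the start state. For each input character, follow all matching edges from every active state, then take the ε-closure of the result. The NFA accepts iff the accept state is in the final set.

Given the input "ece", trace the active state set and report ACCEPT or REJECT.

initial (ε-close {0}): {0,1,2,3,4,10,11,12}
'e' @ 1: {1,11,12,13}  (accept∈set)
'c' @ 2: {1,11,12,13}  (accept∈set)
'e' @ 3: {1,11,12,13}  (accept∈set)
after full input: {1,11,12,13}  (accept=1 in)

Answer: ACCEPT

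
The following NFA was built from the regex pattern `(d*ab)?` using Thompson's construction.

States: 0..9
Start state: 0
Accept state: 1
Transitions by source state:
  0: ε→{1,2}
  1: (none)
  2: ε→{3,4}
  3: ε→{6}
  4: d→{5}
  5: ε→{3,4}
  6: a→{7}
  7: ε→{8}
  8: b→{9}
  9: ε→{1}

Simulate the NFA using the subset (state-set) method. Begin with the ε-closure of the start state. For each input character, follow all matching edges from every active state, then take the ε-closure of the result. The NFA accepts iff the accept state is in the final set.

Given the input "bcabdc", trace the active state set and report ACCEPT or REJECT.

Answer: REJECT

Steps:
start: ε-closure({0}) = {0,1,2,3,4,6}
'b' @ 1: {}  — state set empty
rest 'cabdc' ignored (set empty)
end set {} — state 1 not in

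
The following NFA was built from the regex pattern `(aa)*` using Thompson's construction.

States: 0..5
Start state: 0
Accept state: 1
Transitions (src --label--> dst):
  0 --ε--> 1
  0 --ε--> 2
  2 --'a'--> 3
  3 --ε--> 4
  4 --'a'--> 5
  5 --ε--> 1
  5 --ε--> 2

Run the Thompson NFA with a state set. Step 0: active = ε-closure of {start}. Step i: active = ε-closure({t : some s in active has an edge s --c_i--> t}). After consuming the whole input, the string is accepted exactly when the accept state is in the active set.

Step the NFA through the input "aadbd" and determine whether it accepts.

Answer: REJECT

Trace:
initial (ε-close {0}): {0,1,2}
'a' @ 1: {3,4}
'a' @ 2: {1,2,5}  ✓accept
'd' @ 3: {}  — state set empty
rest 'bd' ignored (set empty)
end set {} — state 1 not in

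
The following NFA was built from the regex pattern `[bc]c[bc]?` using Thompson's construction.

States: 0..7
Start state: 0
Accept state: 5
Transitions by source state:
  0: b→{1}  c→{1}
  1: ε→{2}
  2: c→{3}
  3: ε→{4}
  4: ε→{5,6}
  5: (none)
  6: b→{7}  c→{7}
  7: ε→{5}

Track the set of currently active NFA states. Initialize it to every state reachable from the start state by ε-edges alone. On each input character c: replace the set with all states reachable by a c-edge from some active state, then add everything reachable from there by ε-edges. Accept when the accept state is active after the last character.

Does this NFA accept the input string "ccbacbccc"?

S₀ = ε-closure({0}) = {0}
'c' @ 1: {1,2}
'c' @ 2: {3,4,5,6}  ✓accept
'b' @ 3: {5,7}  ✓accept
'a' @ 4: {}  — state set empty
rest 'cbccc' ignored (set empty)
end set {} — state 5 not in

Answer: REJECT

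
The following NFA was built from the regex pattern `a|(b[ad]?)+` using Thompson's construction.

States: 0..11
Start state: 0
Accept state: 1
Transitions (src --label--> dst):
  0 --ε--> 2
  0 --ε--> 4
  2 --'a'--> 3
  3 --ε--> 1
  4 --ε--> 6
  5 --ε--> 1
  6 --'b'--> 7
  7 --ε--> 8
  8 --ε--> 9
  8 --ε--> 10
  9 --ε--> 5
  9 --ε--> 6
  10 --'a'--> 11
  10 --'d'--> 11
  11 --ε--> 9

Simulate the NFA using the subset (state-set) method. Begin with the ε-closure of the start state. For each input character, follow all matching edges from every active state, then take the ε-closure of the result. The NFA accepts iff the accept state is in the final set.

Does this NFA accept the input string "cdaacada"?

Answer: REJECT

Derivation:
start: ε-closure({0}) = {0,2,4,6}
'c' @ 1: {}  — dead — no transitions
rest 'daacada' ignored (set empty)
end set {} — state 1 not in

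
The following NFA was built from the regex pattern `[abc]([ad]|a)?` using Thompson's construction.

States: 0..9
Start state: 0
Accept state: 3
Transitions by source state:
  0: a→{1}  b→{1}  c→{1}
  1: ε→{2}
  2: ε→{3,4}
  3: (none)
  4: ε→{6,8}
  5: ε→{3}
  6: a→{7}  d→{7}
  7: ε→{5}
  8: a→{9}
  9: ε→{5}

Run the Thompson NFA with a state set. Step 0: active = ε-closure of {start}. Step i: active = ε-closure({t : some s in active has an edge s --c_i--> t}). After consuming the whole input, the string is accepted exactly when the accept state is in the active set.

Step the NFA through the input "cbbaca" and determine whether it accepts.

Answer: REJECT

Derivation:
start: ε-closure({0}) = {0}
'c' @ 1: {1,2,3,4,6,8}  [accepting]
'b' @ 2: {}  — dead — no transitions
rest 'baca' ignored (set empty)
after full input: {}  (accept=3 not in)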